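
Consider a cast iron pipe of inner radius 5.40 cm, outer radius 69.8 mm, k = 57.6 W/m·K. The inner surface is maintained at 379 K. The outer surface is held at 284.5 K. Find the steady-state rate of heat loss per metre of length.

Q' = 2πk·ΔT/ln(r₂/r₁) = 2π × 57.6 × 94.5 / ln(0.0698/0.0540) = 1.33×10^5 W/m

Q' = 133 kW/m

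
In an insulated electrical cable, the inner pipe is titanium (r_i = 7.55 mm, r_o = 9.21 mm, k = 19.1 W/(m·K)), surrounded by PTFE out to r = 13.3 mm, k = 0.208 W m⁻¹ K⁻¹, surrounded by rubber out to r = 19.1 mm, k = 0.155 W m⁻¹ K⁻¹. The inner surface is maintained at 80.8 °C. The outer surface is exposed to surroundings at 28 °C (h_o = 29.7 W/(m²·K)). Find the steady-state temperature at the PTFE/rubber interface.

T = 64.8 °C

Resistance network (inner→outer):
  R'_titanium = ln(0.00921/0.00755)/(2πk) = 0.1987/(2π·19.1) = 0.001656 m·K/W
  R'_PTFE = ln(0.0133/0.00921)/(2πk) = 0.3675/(2π·0.208) = 0.2812 m·K/W
  R'_rubber = ln(0.0191/0.0133)/(2πk) = 0.3619/(2π·0.155) = 0.3716 m·K/W
  R'_conv,out = 1/(2πr h) = 1/(2π·0.0191·29.7) = 0.2806 m·K/W
ΣR = 0.001656 + 0.2812 + 0.3716 + 0.2806 = 0.9351 m·K/W
Q' = ΔT/ΣR = (80.8 °C − 28 °C)/0.9351 = 56.46 W/m
From the inner boundary to the PTFE/rubber interface, ΣR_partial = 0.2829 m·K/W.
T_interface = T_in − Q'·ΣR_partial = 80.8 °C − (56.46)(0.2829) = 64.8 °C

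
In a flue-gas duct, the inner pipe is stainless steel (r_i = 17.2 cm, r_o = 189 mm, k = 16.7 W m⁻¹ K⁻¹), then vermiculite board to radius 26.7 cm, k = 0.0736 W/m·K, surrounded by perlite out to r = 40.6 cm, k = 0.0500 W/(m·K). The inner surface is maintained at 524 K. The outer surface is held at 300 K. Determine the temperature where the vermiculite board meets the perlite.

Series thermal resistances, inner to outer:
  R'_stainless steel = ln(0.189/0.172)/(2πk) = 0.09425/(2π·16.7) = 8.982×10^-4 m·K/W
  R'_vermiculite board = ln(0.267/0.189)/(2πk) = 0.3455/(2π·0.0736) = 0.7471 m·K/W
  R'_perlite = ln(0.406/0.267)/(2πk) = 0.4191/(2π·0.0500) = 1.334 m·K/W
ΣR = 8.982×10^-4 + 0.7471 + 1.334 = 2.082 m·K/W
Q' = ΔT/ΣR = (524 K − 300 K)/2.082 = 107.6 W/m
From the inner boundary to the vermiculite board/perlite interface, ΣR_partial = 0.7480 m·K/W.
T_interface = T_in − Q'·ΣR_partial = 524 K − (107.6)(0.7480) = 444 K

T = 444 K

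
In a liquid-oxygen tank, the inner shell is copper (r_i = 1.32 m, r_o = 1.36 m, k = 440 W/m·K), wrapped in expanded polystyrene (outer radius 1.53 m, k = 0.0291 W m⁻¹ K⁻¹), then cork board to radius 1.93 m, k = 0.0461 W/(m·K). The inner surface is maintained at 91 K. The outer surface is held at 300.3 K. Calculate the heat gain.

Resistance network (inner→outer):
  R_copper = (1/1.32 − 1/1.36)/(4πk) = 0.02228/(4π·440) = 4.030×10^-6 K/W
  R_expanded polystyrene = (1/1.36 − 1/1.53)/(4πk) = 0.08170/(4π·0.0291) = 0.2234 K/W
  R_cork board = (1/1.53 − 1/1.93)/(4πk) = 0.1355/(4π·0.0461) = 0.2338 K/W
ΣR = 4.030×10^-6 + 0.2234 + 0.2338 = 0.4572 K/W
Q = ΔT/ΣR = (91 K − 300.3 K)/0.4572 = -458 W
(Negative Q ⇒ heat flows inward; heat gain = 458 W.)

Q = 458 W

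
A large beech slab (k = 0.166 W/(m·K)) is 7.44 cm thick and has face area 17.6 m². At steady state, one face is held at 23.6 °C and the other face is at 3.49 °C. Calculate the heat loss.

Q = 790 W

Q = kA·ΔT/L = 0.166 × 17.6 × |23.6 °C − 3.49 °C| / 0.0744 = 790 W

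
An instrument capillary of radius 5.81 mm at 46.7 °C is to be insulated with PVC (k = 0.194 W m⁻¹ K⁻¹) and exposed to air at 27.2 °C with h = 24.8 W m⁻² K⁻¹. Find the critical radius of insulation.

For a cylinder, r_cr = k_ins/h = 0.194/24.8 = 0.00782 m = 0.782 cm

r_cr = 0.782 cm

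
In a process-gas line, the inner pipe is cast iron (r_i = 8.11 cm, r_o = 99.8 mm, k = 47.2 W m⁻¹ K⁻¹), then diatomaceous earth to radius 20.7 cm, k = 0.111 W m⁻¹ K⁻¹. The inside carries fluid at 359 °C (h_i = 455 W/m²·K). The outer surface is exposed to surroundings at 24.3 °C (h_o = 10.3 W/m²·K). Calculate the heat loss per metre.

Q' = 297 W/m

Series thermal resistances, inner to outer:
  R'_conv,in = 1/(2πr h) = 1/(2π·0.0811·455) = 0.004313 m·K/W
  R'_cast iron = ln(0.0998/0.0811)/(2πk) = 0.2075/(2π·47.2) = 6.996×10^-4 m·K/W
  R'_diatomaceous earth = ln(0.207/0.0998)/(2πk) = 0.7296/(2π·0.111) = 1.046 m·K/W
  R'_conv,out = 1/(2πr h) = 1/(2π·0.207·10.3) = 0.07465 m·K/W
ΣR = 0.004313 + 6.996×10^-4 + 1.046 + 0.07465 = 1.126 m·K/W
Q' = ΔT/ΣR = (359 °C − 24.3 °C)/1.126 = 297 W/m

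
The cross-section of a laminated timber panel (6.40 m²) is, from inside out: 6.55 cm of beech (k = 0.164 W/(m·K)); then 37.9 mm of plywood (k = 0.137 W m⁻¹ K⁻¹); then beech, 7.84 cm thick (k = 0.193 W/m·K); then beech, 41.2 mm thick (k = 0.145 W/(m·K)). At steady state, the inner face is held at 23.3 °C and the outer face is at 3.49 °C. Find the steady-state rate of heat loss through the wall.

Q = 92.8 W

Series thermal resistances, inner to outer:
  R_beech = L/(kA) = 0.0655/(0.164·6.40) = 0.06240 K/W
  R_plywood = L/(kA) = 0.0379/(0.137·6.40) = 0.04323 K/W
  R_beech = L/(kA) = 0.0784/(0.193·6.40) = 0.06347 K/W
  R_beech = L/(kA) = 0.0412/(0.145·6.40) = 0.04440 K/W
ΣR = 0.06240 + 0.04323 + 0.06347 + 0.04440 = 0.2135 K/W
Q = ΔT/ΣR = (23.3 °C − 3.49 °C)/0.2135 = 92.8 W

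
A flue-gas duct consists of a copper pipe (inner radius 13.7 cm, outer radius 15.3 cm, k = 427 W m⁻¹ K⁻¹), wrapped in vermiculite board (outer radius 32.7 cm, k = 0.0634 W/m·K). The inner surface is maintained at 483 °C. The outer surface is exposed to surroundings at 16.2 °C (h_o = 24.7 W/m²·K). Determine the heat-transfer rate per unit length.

Q' = 242 W/m

Treat each layer as a resistance in series:
  R'_copper = ln(0.153/0.137)/(2πk) = 0.1105/(2π·427) = 4.117×10^-5 m·K/W
  R'_vermiculite board = ln(0.327/0.153)/(2πk) = 0.7595/(2π·0.0634) = 1.907 m·K/W
  R'_conv,out = 1/(2πr h) = 1/(2π·0.327·24.7) = 0.01970 m·K/W
ΣR = 4.117×10^-5 + 1.907 + 0.01970 = 1.927 m·K/W
Q' = ΔT/ΣR = (483 °C − 16.2 °C)/1.927 = 242 W/m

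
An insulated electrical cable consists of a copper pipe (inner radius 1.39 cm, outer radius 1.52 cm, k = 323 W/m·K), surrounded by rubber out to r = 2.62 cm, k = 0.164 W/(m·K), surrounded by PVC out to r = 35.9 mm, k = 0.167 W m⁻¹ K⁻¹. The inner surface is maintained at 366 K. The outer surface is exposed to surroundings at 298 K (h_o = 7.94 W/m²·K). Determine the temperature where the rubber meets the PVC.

Treat each layer as a resistance in series:
  R'_copper = ln(0.0152/0.0139)/(2πk) = 0.08941/(2π·323) = 4.405×10^-5 m·K/W
  R'_rubber = ln(0.0262/0.0152)/(2πk) = 0.5445/(2π·0.164) = 0.5284 m·K/W
  R'_PVC = ln(0.0359/0.0262)/(2πk) = 0.3150/(2π·0.167) = 0.3002 m·K/W
  R'_conv,out = 1/(2πr h) = 1/(2π·0.0359·7.94) = 0.5583 m·K/W
ΣR = 4.405×10^-5 + 0.5284 + 0.3002 + 0.5583 = 1.387 m·K/W
Q' = ΔT/ΣR = (366 K − 298 K)/1.387 = 49.03 W/m
From the inner boundary to the rubber/PVC interface, ΣR_partial = 0.5284 m·K/W.
T_interface = T_in − Q'·ΣR_partial = 366 K − (49.03)(0.5284) = 340.1 K

T = 340.1 K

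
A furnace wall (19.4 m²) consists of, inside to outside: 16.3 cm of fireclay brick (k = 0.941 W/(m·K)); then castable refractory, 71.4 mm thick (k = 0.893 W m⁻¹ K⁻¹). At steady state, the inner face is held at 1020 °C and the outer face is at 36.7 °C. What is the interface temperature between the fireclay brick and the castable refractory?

Resistance network (inner→outer):
  R_fireclay brick = L/(kA) = 0.163/(0.941·19.4) = 0.008929 K/W
  R_castable refractory = L/(kA) = 0.0714/(0.893·19.4) = 0.004121 K/W
ΣR = 0.008929 + 0.004121 = 0.01305 K/W
Q = ΔT/ΣR = (1020 °C − 36.7 °C)/0.01305 = 75350 W
From the inner boundary to the fireclay brick/castable refractory interface, ΣR_partial = 0.008929 K/W.
T_interface = T_in − Q·ΣR_partial = 1020 °C − (75350)(0.008929) = 347 °C

T = 347 °C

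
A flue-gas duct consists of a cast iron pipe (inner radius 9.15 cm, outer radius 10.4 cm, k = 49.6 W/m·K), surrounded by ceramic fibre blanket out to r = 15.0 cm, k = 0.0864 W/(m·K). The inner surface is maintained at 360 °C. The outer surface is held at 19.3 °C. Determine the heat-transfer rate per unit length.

Q' = 505 W/m

Resistance network (inner→outer):
  R'_cast iron = ln(0.104/0.0915)/(2πk) = 0.1281/(2π·49.6) = 4.109×10^-4 m·K/W
  R'_ceramic fibre blanket = ln(0.150/0.104)/(2πk) = 0.3662/(2π·0.0864) = 0.6746 m·K/W
ΣR = 4.109×10^-4 + 0.6746 = 0.6750 m·K/W
Q' = ΔT/ΣR = (360 °C − 19.3 °C)/0.6750 = 505 W/m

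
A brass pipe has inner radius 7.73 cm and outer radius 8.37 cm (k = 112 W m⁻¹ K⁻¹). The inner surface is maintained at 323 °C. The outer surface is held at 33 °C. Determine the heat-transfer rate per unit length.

Q' = 2πk·ΔT/ln(r₂/r₁) = 2π × 112 × 290 / ln(0.0837/0.0773) = 2.57×10^6 W/m

Q' = 2570 kW/m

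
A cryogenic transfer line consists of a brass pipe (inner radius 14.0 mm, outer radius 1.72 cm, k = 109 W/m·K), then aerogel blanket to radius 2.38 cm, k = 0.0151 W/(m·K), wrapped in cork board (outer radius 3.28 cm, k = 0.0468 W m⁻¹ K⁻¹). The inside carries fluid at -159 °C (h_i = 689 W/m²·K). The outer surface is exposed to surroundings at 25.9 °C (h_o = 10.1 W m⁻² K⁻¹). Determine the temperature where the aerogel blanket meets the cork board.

T = -32.1 °C

Series thermal resistances, inner to outer:
  R'_conv,in = 1/(2πr h) = 1/(2π·0.0140·689) = 0.01650 m·K/W
  R'_brass = ln(0.0172/0.0140)/(2πk) = 0.2059/(2π·109) = 3.006×10^-4 m·K/W
  R'_aerogel blanket = ln(0.0238/0.0172)/(2πk) = 0.3248/(2π·0.0151) = 3.423 m·K/W
  R'_cork board = ln(0.0328/0.0238)/(2πk) = 0.3207/(2π·0.0468) = 1.091 m·K/W
  R'_conv,out = 1/(2πr h) = 1/(2π·0.0328·10.1) = 0.4804 m·K/W
ΣR = 0.01650 + 3.006×10^-4 + 3.423 + 1.091 + 0.4804 = 5.011 m·K/W
Q' = ΔT/ΣR = (-159 °C − 25.9 °C)/5.011 = -36.90 W/m
From the inner boundary to the aerogel blanket/cork board interface, ΣR_partial = 3.440 m·K/W.
T_interface = T_in − Q'·ΣR_partial = -159 °C − (-36.90)(3.440) = -32.1 °C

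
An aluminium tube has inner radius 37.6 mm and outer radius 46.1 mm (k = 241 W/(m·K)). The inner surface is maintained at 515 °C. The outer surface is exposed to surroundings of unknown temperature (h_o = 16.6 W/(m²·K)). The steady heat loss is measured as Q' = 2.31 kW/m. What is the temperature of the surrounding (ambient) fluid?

T_out = 34.3 °C

Sum the resistances:
  R'_aluminium = ln(0.0461/0.0376)/(2πk) = 0.2038/(2π·241) = 1.346×10^-4 m·K/W
  R'_conv,out = 1/(2πr h) = 1/(2π·0.0461·16.6) = 0.2080 m·K/W
ΣR = 0.2081 m·K/W
ΔT = Q'·ΣR = 2310 × 0.2081 = 480.7 K
Heat flows outward, so T_out = T_in − ΔT = 515 − 480.7 = 34.3 °C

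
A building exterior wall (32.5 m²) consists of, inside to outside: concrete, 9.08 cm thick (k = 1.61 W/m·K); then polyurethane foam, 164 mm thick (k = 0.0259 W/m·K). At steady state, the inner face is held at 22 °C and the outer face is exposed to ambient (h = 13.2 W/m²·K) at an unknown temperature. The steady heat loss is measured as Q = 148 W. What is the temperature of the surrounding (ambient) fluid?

Sum the resistances:
  R_concrete = L/(kA) = 0.0908/(1.61·32.5) = 0.001735 K/W
  R_polyurethane foam = L/(kA) = 0.164/(0.0259·32.5) = 0.1948 K/W
  R_conv,out = 1/(hA) = 1/(13.2·32.5) = 0.002331 K/W
ΣR = 0.1989 K/W
ΔT = Q·ΣR = 148 × 0.1989 = 29.44 K
Heat flows outward, so T_out = T_in − ΔT = 22 − 29.44 = -7.44 °C

T_out = -7.44 °C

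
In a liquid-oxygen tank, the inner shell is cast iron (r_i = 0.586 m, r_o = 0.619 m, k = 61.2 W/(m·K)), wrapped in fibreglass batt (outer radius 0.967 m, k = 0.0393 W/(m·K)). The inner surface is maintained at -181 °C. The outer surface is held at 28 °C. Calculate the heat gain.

Q = 178 W

Series thermal resistances, inner to outer:
  R_cast iron = (1/0.586 − 1/0.619)/(4πk) = 0.09098/(4π·61.2) = 1.183×10^-4 K/W
  R_fibreglass batt = (1/0.619 − 1/0.967)/(4πk) = 0.5814/(4π·0.0393) = 1.177 K/W
ΣR = 1.183×10^-4 + 1.177 = 1.177 K/W
Q = ΔT/ΣR = (-181 °C − 28 °C)/1.177 = -178 W
(Negative Q ⇒ heat flows inward; heat gain = 178 W.)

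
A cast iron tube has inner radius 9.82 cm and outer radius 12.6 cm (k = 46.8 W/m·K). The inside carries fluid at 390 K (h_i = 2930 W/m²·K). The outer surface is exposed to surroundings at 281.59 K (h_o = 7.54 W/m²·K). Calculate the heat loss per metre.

Resistance network (inner→outer):
  R'_conv,in = 1/(2πr h) = 1/(2π·0.0982·2930) = 5.531×10^-4 m·K/W
  R'_cast iron = ln(0.126/0.0982)/(2πk) = 0.2493/(2π·46.8) = 8.477×10^-4 m·K/W
  R'_conv,out = 1/(2πr h) = 1/(2π·0.126·7.54) = 0.1675 m·K/W
ΣR = 5.531×10^-4 + 8.477×10^-4 + 0.1675 = 0.1689 m·K/W
Q' = ΔT/ΣR = (390 K − 281.59 K)/0.1689 = 642 W/m

Q' = 642 W/m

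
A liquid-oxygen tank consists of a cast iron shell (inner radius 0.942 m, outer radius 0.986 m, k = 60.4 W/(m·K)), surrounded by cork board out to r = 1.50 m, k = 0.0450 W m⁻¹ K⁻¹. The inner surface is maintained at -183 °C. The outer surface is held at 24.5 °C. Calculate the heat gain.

Q = 338 W

Series thermal resistances, inner to outer:
  R_cast iron = (1/0.942 − 1/0.986)/(4πk) = 0.04737/(4π·60.4) = 6.241×10^-5 K/W
  R_cork board = (1/0.986 − 1/1.50)/(4πk) = 0.3475/(4π·0.0450) = 0.6146 K/W
ΣR = 6.241×10^-5 + 0.6146 = 0.6147 K/W
Q = ΔT/ΣR = (-183 °C − 24.5 °C)/0.6147 = -338 W
(Negative Q ⇒ heat flows inward; heat gain = 338 W.)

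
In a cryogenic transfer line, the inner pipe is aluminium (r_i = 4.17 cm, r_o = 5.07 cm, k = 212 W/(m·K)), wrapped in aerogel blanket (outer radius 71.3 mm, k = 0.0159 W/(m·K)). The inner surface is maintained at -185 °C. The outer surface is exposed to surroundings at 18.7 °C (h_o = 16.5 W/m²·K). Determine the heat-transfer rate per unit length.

Q' = 57.4 W/m

Resistance network (inner→outer):
  R'_aluminium = ln(0.0507/0.0417)/(2πk) = 0.1954/(2π·212) = 1.467×10^-4 m·K/W
  R'_aerogel blanket = ln(0.0713/0.0507)/(2πk) = 0.3410/(2π·0.0159) = 3.413 m·K/W
  R'_conv,out = 1/(2πr h) = 1/(2π·0.0713·16.5) = 0.1353 m·K/W
ΣR = 1.467×10^-4 + 3.413 + 0.1353 = 3.548 m·K/W
Q' = ΔT/ΣR = (-185 °C − 18.7 °C)/3.548 = -57.4 W/m
(Negative Q' ⇒ heat flows inward; heat gain = 57.4 W/m.)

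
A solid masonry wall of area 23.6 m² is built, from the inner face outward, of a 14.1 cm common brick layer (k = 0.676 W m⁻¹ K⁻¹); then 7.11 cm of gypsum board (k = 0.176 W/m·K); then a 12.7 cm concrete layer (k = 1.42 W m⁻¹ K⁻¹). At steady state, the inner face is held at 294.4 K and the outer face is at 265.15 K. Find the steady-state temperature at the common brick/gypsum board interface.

T = 285.7 K

Treat each layer as a resistance in series:
  R_common brick = L/(kA) = 0.141/(0.676·23.6) = 0.008838 K/W
  R_gypsum board = L/(kA) = 0.0711/(0.176·23.6) = 0.01712 K/W
  R_concrete = L/(kA) = 0.127/(1.42·23.6) = 0.003790 K/W
ΣR = 0.008838 + 0.01712 + 0.003790 = 0.02975 K/W
Q = ΔT/ΣR = (294.4 K − 265.15 K)/0.02975 = 983.2 W
From the inner boundary to the common brick/gypsum board interface, ΣR_partial = 0.008838 K/W.
T_interface = T_in − Q·ΣR_partial = 294.4 K − (983.2)(0.008838) = 285.7 K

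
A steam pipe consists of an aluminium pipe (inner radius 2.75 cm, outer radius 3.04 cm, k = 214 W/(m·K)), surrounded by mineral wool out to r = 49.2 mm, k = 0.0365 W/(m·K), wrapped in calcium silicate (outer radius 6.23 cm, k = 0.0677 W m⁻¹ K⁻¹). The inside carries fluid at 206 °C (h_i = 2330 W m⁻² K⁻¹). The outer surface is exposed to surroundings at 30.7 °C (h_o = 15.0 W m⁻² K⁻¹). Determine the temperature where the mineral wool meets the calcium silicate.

T = 75.7 °C

Series thermal resistances, inner to outer:
  R'_conv,in = 1/(2πr h) = 1/(2π·0.0275·2330) = 0.002484 m·K/W
  R'_aluminium = ln(0.0304/0.0275)/(2πk) = 0.1003/(2π·214) = 7.456×10^-5 m·K/W
  R'_mineral wool = ln(0.0492/0.0304)/(2πk) = 0.4815/(2π·0.0365) = 2.099 m·K/W
  R'_calcium silicate = ln(0.0623/0.0492)/(2πk) = 0.2361/(2π·0.0677) = 0.5550 m·K/W
  R'_conv,out = 1/(2πr h) = 1/(2π·0.0623·15.0) = 0.1703 m·K/W
ΣR = 0.002484 + 7.456×10^-5 + 2.099 + 0.5550 + 0.1703 = 2.827 m·K/W
Q' = ΔT/ΣR = (206 °C − 30.7 °C)/2.827 = 62.01 W/m
From the inner boundary to the mineral wool/calcium silicate interface, ΣR_partial = 2.102 m·K/W.
T_interface = T_in − Q'·ΣR_partial = 206 °C − (62.01)(2.102) = 75.7 °C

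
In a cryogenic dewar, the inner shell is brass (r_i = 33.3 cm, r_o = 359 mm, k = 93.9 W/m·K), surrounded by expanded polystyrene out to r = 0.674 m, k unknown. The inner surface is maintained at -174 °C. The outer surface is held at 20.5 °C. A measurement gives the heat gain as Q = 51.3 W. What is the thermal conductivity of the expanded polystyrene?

ΣR = ΔT/Q = |-174 − 20.5|/51.3 = 3.791 K/W
Known resistances:
  R_brass = (1/0.333 − 1/0.359)/(4πk) = 0.2175/(4π·93.9) = 1.843×10^-4 K/W
R_expanded polystyrene = ΣR − ΣR_known = 3.791 − 1.843×10^-4 = 3.791 K/W
(1/r₁−1/r₂)/(4πk) = 3.791 ⇒ k = 1.302/(4π·3.791) = 0.0273 W/m·K

k = 0.0273 W/m·K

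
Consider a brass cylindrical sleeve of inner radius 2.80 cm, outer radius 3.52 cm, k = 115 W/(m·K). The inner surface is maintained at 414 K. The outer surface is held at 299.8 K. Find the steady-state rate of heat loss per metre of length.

Q' = 3.61×10^5 W/m

Q' = 2πk·ΔT/ln(r₂/r₁) = 2π × 115 × 114.2 / ln(0.0352/0.0280) = 3.61×10^5 W/m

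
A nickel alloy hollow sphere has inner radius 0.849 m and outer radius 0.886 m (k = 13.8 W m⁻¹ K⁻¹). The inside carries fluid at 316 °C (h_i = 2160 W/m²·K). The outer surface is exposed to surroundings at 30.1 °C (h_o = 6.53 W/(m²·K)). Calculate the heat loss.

Q = 18.0 kW

Resistance network (inner→outer):
  R_conv,in = 1/(4πr²h) = 1/(4π·0.849²·2160) = 5.111×10^-5 K/W
  R_nickel alloy = (1/0.849 − 1/0.886)/(4πk) = 0.04919/(4π·13.8) = 2.836×10^-4 K/W
  R_conv,out = 1/(4πr²h) = 1/(4π·0.886²·6.53) = 0.01552 K/W
ΣR = 5.111×10^-5 + 2.836×10^-4 + 0.01552 = 0.01585 K/W
Q = ΔT/ΣR = (316 °C − 30.1 °C)/0.01585 = 18000 W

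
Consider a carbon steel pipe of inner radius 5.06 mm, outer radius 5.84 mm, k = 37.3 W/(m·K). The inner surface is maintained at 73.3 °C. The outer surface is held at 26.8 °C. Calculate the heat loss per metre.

Q' = 76.0 kW/m

Q' = 2πk·ΔT/ln(r₂/r₁) = 2π × 37.3 × 46.5 / ln(0.00584/0.00506) = 76000 W/m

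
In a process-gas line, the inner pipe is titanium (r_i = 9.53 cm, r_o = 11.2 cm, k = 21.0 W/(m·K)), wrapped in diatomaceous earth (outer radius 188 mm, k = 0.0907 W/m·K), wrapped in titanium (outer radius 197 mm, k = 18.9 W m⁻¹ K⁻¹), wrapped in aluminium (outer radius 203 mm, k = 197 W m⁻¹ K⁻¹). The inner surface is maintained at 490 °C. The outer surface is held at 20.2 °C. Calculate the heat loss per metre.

Treat each layer as a resistance in series:
  R'_titanium = ln(0.112/0.0953)/(2πk) = 0.1615/(2π·21.0) = 0.001224 m·K/W
  R'_diatomaceous earth = ln(0.188/0.112)/(2πk) = 0.5179/(2π·0.0907) = 0.9089 m·K/W
  R'_titanium = ln(0.197/0.188)/(2πk) = 0.04676/(2π·18.9) = 3.938×10^-4 m·K/W
  R'_aluminium = ln(0.203/0.197)/(2πk) = 0.03000/(2π·197) = 2.424×10^-5 m·K/W
ΣR = 0.001224 + 0.9089 + 3.938×10^-4 + 2.424×10^-5 = 0.9105 m·K/W
Q' = ΔT/ΣR = (490 °C − 20.2 °C)/0.9105 = 516 W/m

Q' = 516 W/m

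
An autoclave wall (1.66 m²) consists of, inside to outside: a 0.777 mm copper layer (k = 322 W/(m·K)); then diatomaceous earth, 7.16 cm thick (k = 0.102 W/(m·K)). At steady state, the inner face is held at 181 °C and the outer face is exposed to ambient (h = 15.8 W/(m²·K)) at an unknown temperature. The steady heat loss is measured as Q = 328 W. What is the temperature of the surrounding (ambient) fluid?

T_out = 29.8 °C

Series resistances:
  R_copper = L/(kA) = 7.77×10^-4/(322·1.66) = 1.454×10^-6 K/W
  R_diatomaceous earth = L/(kA) = 0.0716/(0.102·1.66) = 0.4229 K/W
  R_conv,out = 1/(hA) = 1/(15.8·1.66) = 0.03813 K/W
ΣR = 0.4610 K/W
ΔT = Q·ΣR = 328 × 0.4610 = 151.2 K
Heat flows outward, so T_out = T_in − ΔT = 181 − 151.2 = 29.8 °C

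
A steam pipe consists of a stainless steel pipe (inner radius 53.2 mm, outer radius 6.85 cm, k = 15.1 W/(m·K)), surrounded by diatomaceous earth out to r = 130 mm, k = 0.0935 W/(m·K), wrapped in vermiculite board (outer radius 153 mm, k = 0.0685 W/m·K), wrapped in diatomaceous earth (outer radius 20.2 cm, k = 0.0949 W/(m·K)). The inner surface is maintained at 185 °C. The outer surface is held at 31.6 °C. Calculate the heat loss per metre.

Treat each layer as a resistance in series:
  R'_stainless steel = ln(0.0685/0.0532)/(2πk) = 0.2528/(2π·15.1) = 0.002664 m·K/W
  R'_diatomaceous earth = ln(0.130/0.0685)/(2πk) = 0.6407/(2π·0.0935) = 1.091 m·K/W
  R'_vermiculite board = ln(0.153/0.130)/(2πk) = 0.1629/(2π·0.0685) = 0.3785 m·K/W
  R'_diatomaceous earth = ln(0.202/0.153)/(2πk) = 0.2778/(2π·0.0949) = 0.4659 m·K/W
ΣR = 0.002664 + 1.091 + 0.3785 + 0.4659 = 1.938 m·K/W
Q' = ΔT/ΣR = (185 °C − 31.6 °C)/1.938 = 79.2 W/m

Q' = 79.2 W/m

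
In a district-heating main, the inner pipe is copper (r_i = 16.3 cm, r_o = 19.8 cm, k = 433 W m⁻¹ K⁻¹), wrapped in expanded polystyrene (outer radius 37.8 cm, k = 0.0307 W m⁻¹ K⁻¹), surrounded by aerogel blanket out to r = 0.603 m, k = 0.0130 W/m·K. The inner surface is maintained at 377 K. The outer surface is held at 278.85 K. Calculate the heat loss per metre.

Q' = 10.8 W/m

Treat each layer as a resistance in series:
  R'_copper = ln(0.198/0.163)/(2πk) = 0.1945/(2π·433) = 7.150×10^-5 m·K/W
  R'_expanded polystyrene = ln(0.378/0.198)/(2πk) = 0.6466/(2π·0.0307) = 3.352 m·K/W
  R'_aerogel blanket = ln(0.603/0.378)/(2πk) = 0.4670/(2π·0.0130) = 5.718 m·K/W
ΣR = 7.150×10^-5 + 3.352 + 5.718 = 9.070 m·K/W
Q' = ΔT/ΣR = (377 K − 278.85 K)/9.070 = 10.8 W/m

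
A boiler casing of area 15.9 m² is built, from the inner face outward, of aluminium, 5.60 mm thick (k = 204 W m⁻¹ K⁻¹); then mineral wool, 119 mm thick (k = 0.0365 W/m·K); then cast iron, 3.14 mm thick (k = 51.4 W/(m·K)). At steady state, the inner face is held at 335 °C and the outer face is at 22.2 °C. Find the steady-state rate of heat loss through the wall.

Resistance network (inner→outer):
  R_aluminium = L/(kA) = 0.00560/(204·15.9) = 1.726×10^-6 K/W
  R_mineral wool = L/(kA) = 0.119/(0.0365·15.9) = 0.2050 K/W
  R_cast iron = L/(kA) = 0.00314/(51.4·15.9) = 3.842×10^-6 K/W
ΣR = 1.726×10^-6 + 0.2050 + 3.842×10^-6 = 0.2050 K/W
Q = ΔT/ΣR = (335 °C − 22.2 °C)/0.2050 = 1530 W

Q = 1530 W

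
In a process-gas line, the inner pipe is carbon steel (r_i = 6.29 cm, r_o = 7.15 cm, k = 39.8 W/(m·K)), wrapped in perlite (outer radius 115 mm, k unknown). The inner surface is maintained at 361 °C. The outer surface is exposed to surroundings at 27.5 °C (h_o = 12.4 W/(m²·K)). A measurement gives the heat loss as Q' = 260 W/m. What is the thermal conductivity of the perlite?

k = 0.0646 W/m·K

ΣR = ΔT/Q' = |361 − 27.5|/260 = 1.283 m·K/W
Known resistances:
  R'_carbon steel = ln(0.0715/0.0629)/(2πk) = 0.1282/(2π·39.8) = 5.125×10^-4 m·K/W
  R'_conv,out = 1/(2πr h) = 1/(2π·0.115·12.4) = 0.1116 m·K/W
R_perlite = ΣR − ΣR_known = 1.283 − 0.1121 = 1.171 m·K/W
ln(r₂/r₁)/(2πk) = 1.171 ⇒ k = 0.4752/(2π·1.171) = 0.0646 W/m·K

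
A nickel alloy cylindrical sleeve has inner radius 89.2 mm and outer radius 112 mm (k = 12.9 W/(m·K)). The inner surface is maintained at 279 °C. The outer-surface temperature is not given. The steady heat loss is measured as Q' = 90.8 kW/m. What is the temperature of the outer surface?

Series resistances:
  R'_nickel alloy = ln(0.112/0.0892)/(2πk) = 0.2276/(2π·12.9) = 0.002808 m·K/W
ΣR = 0.002808 m·K/W
ΔT = Q'·ΣR = 90800 × 0.002808 = 255.0 K
Heat flows outward, so T_out = T_in − ΔT = 279 − 255.0 = 24.0 °C

T_out = 24.0 °C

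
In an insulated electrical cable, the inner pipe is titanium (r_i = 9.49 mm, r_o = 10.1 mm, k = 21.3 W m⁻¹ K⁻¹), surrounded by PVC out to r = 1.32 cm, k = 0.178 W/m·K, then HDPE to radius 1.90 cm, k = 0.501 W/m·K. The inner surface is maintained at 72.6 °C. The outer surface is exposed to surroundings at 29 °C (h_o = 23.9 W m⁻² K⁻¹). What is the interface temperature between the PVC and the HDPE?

Series thermal resistances, inner to outer:
  R'_titanium = ln(0.0101/0.00949)/(2πk) = 0.06230/(2π·21.3) = 4.655×10^-4 m·K/W
  R'_PVC = ln(0.0132/0.0101)/(2πk) = 0.2677/(2π·0.178) = 0.2393 m·K/W
  R'_HDPE = ln(0.0190/0.0132)/(2πk) = 0.3642/(2π·0.501) = 0.1157 m·K/W
  R'_conv,out = 1/(2πr h) = 1/(2π·0.0190·23.9) = 0.3505 m·K/W
ΣR = 4.655×10^-4 + 0.2393 + 0.1157 + 0.3505 = 0.7060 m·K/W
Q' = ΔT/ΣR = (72.6 °C − 29 °C)/0.7060 = 61.76 W/m
From the inner boundary to the PVC/HDPE interface, ΣR_partial = 0.2398 m·K/W.
T_interface = T_in − Q'·ΣR_partial = 72.6 °C − (61.76)(0.2398) = 57.8 °C

T = 57.8 °C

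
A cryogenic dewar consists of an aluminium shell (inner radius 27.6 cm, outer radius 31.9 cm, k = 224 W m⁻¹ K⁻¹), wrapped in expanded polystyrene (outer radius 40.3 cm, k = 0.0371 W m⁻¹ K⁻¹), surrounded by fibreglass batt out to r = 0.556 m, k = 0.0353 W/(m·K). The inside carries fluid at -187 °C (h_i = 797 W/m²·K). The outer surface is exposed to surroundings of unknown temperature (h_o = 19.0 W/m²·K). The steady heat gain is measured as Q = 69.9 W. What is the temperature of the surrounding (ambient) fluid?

Sum the resistances:
  R_conv,in = 1/(4πr²h) = 1/(4π·0.276²·797) = 0.001311 K/W
  R_aluminium = (1/0.276 − 1/0.319)/(4πk) = 0.4884/(4π·224) = 1.735×10^-4 K/W
  R_expanded polystyrene = (1/0.319 − 1/0.403)/(4πk) = 0.6534/(4π·0.0371) = 1.402 K/W
  R_fibreglass batt = (1/0.403 − 1/0.556)/(4πk) = 0.6828/(4π·0.0353) = 1.539 K/W
  R_conv,out = 1/(4πr²h) = 1/(4π·0.556²·19.0) = 0.01355 K/W
ΣR = 2.956 K/W
ΔT = Q·ΣR = 69.9 × 2.956 = 206.6 K
Heat flows inward, so T_out = T_in + ΔT = -187 + 206.6 = 19.6 °C

T_out = 19.6 °C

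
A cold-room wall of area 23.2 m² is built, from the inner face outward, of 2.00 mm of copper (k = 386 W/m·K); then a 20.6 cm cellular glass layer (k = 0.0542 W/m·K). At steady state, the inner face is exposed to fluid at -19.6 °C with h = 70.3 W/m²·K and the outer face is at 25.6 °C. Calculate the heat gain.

Q = 275 W

Treat each layer as a resistance in series:
  R_conv,in = 1/(hA) = 1/(70.3·23.2) = 6.131×10^-4 K/W
  R_copper = L/(kA) = 0.00200/(386·23.2) = 2.233×10^-7 K/W
  R_cellular glass = L/(kA) = 0.206/(0.0542·23.2) = 0.1638 K/W
ΣR = 6.131×10^-4 + 2.233×10^-7 + 0.1638 = 0.1644 K/W
Q = ΔT/ΣR = (-19.6 °C − 25.6 °C)/0.1644 = -275 W
(Negative Q ⇒ heat flows inward; heat gain = 275 W.)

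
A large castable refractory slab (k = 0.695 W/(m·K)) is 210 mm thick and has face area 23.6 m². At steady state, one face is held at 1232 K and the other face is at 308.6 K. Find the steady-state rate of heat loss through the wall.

Q = 72.1 kW

Q = kA·ΔT/L = 0.695 × 23.6 × |1232 K − 308.6 K| / 0.210 = 72100 W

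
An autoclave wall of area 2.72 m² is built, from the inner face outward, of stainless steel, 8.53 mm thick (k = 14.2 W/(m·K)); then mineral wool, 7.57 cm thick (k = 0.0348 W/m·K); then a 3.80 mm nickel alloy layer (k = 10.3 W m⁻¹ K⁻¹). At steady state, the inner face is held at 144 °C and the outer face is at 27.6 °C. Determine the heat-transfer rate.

Resistance network (inner→outer):
  R_stainless steel = L/(kA) = 0.00853/(14.2·2.72) = 2.208×10^-4 K/W
  R_mineral wool = L/(kA) = 0.0757/(0.0348·2.72) = 0.7997 K/W
  R_nickel alloy = L/(kA) = 0.00380/(10.3·2.72) = 1.356×10^-4 K/W
ΣR = 2.208×10^-4 + 0.7997 + 1.356×10^-4 = 0.8001 K/W
Q = ΔT/ΣR = (144 °C − 27.6 °C)/0.8001 = 145 W

Q = 145 W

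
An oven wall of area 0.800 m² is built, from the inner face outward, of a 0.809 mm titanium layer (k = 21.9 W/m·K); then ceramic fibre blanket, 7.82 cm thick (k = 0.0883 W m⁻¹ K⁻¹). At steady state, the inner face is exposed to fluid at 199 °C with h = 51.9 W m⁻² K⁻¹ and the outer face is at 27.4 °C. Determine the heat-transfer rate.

Q = 152 W

Resistance network (inner→outer):
  R_conv,in = 1/(hA) = 1/(51.9·0.800) = 0.02408 K/W
  R_titanium = L/(kA) = 8.09×10^-4/(21.9·0.800) = 4.618×10^-5 K/W
  R_ceramic fibre blanket = L/(kA) = 0.0782/(0.0883·0.800) = 1.107 K/W
ΣR = 0.02408 + 4.618×10^-5 + 1.107 = 1.131 K/W
Q = ΔT/ΣR = (199 °C − 27.4 °C)/1.131 = 152 W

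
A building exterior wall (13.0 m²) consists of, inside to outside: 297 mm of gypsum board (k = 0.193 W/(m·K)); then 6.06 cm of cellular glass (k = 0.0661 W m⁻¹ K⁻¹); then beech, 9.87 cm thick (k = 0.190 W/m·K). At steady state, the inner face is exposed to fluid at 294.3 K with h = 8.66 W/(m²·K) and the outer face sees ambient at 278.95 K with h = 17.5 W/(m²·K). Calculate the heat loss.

Resistance network (inner→outer):
  R_conv,in = 1/(hA) = 1/(8.66·13.0) = 0.008883 K/W
  R_gypsum board = L/(kA) = 0.297/(0.193·13.0) = 0.1184 K/W
  R_cellular glass = L/(kA) = 0.0606/(0.0661·13.0) = 0.07052 K/W
  R_beech = L/(kA) = 0.0987/(0.190·13.0) = 0.03996 K/W
  R_conv,out = 1/(hA) = 1/(17.5·13.0) = 0.004396 K/W
ΣR = 0.008883 + 0.1184 + 0.07052 + 0.03996 + 0.004396 = 0.2422 K/W
Q = ΔT/ΣR = (294.3 K − 278.95 K)/0.2422 = 63.4 W

Q = 63.4 W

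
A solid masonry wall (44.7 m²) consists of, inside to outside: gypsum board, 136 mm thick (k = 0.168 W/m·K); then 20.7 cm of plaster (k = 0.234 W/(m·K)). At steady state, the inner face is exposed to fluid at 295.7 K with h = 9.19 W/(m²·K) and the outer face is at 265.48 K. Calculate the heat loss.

Q = 749 W

Series thermal resistances, inner to outer:
  R_conv,in = 1/(hA) = 1/(9.19·44.7) = 0.002434 K/W
  R_gypsum board = L/(kA) = 0.136/(0.168·44.7) = 0.01811 K/W
  R_plaster = L/(kA) = 0.207/(0.234·44.7) = 0.01979 K/W
ΣR = 0.002434 + 0.01811 + 0.01979 = 0.04033 K/W
Q = ΔT/ΣR = (295.7 K − 265.48 K)/0.04033 = 749 W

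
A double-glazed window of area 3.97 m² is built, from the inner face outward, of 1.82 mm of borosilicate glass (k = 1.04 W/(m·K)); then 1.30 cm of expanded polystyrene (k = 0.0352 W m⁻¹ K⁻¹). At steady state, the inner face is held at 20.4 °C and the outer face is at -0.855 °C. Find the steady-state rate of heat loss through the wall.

Treat each layer as a resistance in series:
  R_borosilicate glass = L/(kA) = 0.00182/(1.04·3.97) = 4.408×10^-4 K/W
  R_expanded polystyrene = L/(kA) = 0.0130/(0.0352·3.97) = 0.09303 K/W
ΣR = 4.408×10^-4 + 0.09303 = 0.09347 K/W
Q = ΔT/ΣR = (20.4 °C − -0.855 °C)/0.09347 = 227 W

Q = 227 W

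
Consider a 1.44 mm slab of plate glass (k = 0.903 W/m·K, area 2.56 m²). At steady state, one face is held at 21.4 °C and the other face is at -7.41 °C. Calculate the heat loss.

Q = kA·ΔT/L = 0.903 × 2.56 × |21.4 °C − -7.41 °C| / 0.00144 = 46200 W

Q = 46.2 kW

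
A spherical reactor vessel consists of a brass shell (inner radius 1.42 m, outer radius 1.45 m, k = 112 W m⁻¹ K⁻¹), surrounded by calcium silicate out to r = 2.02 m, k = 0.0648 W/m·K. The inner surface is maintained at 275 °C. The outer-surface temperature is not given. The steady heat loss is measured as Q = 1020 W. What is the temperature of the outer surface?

Series resistances:
  R_brass = (1/1.42 − 1/1.45)/(4πk) = 0.01457/(4π·112) = 1.035×10^-5 K/W
  R_calcium silicate = (1/1.45 − 1/2.02)/(4πk) = 0.1946/(4π·0.0648) = 0.2390 K/W
ΣR = 0.2390 K/W
ΔT = Q·ΣR = 1020 × 0.2390 = 243.8 K
Heat flows outward, so T_out = T_in − ΔT = 275 − 243.8 = 31.2 °C

T_out = 31.2 °C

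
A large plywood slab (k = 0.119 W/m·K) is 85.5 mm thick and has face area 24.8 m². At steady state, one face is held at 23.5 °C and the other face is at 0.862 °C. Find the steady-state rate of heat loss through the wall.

Q = kA·ΔT/L = 0.119 × 24.8 × |23.5 °C − 0.862 °C| / 0.0855 = 781 W

Q = 781 W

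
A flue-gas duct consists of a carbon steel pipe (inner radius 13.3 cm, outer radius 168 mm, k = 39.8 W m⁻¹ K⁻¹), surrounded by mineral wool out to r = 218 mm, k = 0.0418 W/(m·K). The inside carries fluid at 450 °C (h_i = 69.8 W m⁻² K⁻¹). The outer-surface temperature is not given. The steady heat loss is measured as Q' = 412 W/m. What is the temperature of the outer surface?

T_out = 33.9 °C

Sum the resistances:
  R'_conv,in = 1/(2πr h) = 1/(2π·0.133·69.8) = 0.01714 m·K/W
  R'_carbon steel = ln(0.168/0.133)/(2πk) = 0.2336/(2π·39.8) = 9.342×10^-4 m·K/W
  R'_mineral wool = ln(0.218/0.168)/(2πk) = 0.2605/(2π·0.0418) = 0.9920 m·K/W
ΣR = 1.010 m·K/W
ΔT = Q'·ΣR = 412 × 1.010 = 416.1 K
Heat flows outward, so T_out = T_in − ΔT = 450 − 416.1 = 33.9 °C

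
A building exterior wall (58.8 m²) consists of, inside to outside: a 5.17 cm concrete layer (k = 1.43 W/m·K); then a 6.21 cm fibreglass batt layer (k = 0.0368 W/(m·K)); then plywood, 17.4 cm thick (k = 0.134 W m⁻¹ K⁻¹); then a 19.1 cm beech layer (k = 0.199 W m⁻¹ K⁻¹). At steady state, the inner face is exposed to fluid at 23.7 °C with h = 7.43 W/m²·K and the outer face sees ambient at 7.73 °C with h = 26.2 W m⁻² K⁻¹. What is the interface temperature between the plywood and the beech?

Treat each layer as a resistance in series:
  R_conv,in = 1/(hA) = 1/(7.43·58.8) = 0.002289 K/W
  R_concrete = L/(kA) = 0.0517/(1.43·58.8) = 6.149×10^-4 K/W
  R_fibreglass batt = L/(kA) = 0.0621/(0.0368·58.8) = 0.02870 K/W
  R_plywood = L/(kA) = 0.174/(0.134·58.8) = 0.02208 K/W
  R_beech = L/(kA) = 0.191/(0.199·58.8) = 0.01632 K/W
  R_conv,out = 1/(hA) = 1/(26.2·58.8) = 6.491×10^-4 K/W
ΣR = 0.002289 + 6.149×10^-4 + 0.02870 + 0.02208 + 0.01632 + 6.491×10^-4 = 0.07065 K/W
Q = ΔT/ΣR = (23.7 °C − 7.73 °C)/0.07065 = 226.0 W
From the inner boundary to the plywood/beech interface, ΣR_partial = 0.05368 K/W.
T_interface = T_in − Q·ΣR_partial = 23.7 °C − (226.0)(0.05368) = 11.6 °C

T = 11.6 °C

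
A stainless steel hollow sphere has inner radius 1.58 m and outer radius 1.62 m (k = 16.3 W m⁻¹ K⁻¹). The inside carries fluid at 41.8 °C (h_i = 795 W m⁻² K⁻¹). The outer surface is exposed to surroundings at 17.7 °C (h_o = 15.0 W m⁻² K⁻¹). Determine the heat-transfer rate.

Q = 11.3 kW

Treat each layer as a resistance in series:
  R_conv,in = 1/(4πr²h) = 1/(4π·1.58²·795) = 4.010×10^-5 K/W
  R_stainless steel = (1/1.58 − 1/1.62)/(4πk) = 0.01563/(4π·16.3) = 7.629×10^-5 K/W
  R_conv,out = 1/(4πr²h) = 1/(4π·1.62²·15.0) = 0.002021 K/W
ΣR = 4.010×10^-5 + 7.629×10^-5 + 0.002021 = 0.002137 K/W
Q = ΔT/ΣR = (41.8 °C − 17.7 °C)/0.002137 = 11300 W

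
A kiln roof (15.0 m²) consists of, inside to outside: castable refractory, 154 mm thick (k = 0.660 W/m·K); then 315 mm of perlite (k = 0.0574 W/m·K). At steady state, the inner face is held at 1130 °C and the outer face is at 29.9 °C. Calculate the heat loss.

Q = 2.88 kW

Treat each layer as a resistance in series:
  R_castable refractory = L/(kA) = 0.154/(0.660·15.0) = 0.01556 K/W
  R_perlite = L/(kA) = 0.315/(0.0574·15.0) = 0.3659 K/W
ΣR = 0.01556 + 0.3659 = 0.3815 K/W
Q = ΔT/ΣR = (1130 °C − 29.9 °C)/0.3815 = 2880 W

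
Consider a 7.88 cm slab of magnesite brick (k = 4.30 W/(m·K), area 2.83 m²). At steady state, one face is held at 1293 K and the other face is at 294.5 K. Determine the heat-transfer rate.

Q = 154 kW

Q = kA·ΔT/L = 4.30 × 2.83 × |1293 K − 294.5 K| / 0.0788 = 1.54×10^5 W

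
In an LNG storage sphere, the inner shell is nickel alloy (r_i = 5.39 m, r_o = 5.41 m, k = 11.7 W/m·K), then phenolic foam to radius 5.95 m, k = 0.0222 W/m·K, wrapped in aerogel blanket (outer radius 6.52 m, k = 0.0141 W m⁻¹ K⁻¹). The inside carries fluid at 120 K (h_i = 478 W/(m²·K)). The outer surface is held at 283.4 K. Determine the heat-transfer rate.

Q = 1140 W

Series thermal resistances, inner to outer:
  R_conv,in = 1/(4πr²h) = 1/(4π·5.39²·478) = 5.730×10^-6 K/W
  R_nickel alloy = (1/5.39 − 1/5.41)/(4πk) = 6.859×10^-4/(4π·11.7) = 4.665×10^-6 K/W
  R_phenolic foam = (1/5.41 − 1/5.95)/(4πk) = 0.01678/(4π·0.0222) = 0.06013 K/W
  R_aerogel blanket = (1/5.95 − 1/6.52)/(4πk) = 0.01469/(4π·0.0141) = 0.08292 K/W
ΣR = 5.730×10^-6 + 4.665×10^-6 + 0.06013 + 0.08292 = 0.1431 K/W
Q = ΔT/ΣR = (120 K − 283.4 K)/0.1431 = -1140 W
(Negative Q ⇒ heat flows inward; heat gain = 1140 W.)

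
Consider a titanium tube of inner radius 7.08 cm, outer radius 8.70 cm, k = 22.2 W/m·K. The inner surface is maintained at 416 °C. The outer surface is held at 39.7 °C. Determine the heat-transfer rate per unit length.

Q' = 2.55×10^5 W/m

Q' = 2πk·ΔT/ln(r₂/r₁) = 2π × 22.2 × 376.3 / ln(0.0870/0.0708) = 2.55×10^5 W/m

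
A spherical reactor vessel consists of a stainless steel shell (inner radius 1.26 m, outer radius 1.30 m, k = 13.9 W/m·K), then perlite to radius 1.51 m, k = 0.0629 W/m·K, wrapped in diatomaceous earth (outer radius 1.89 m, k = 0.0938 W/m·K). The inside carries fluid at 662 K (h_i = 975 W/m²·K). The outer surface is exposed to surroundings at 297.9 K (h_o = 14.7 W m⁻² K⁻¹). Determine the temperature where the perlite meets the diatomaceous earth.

Resistance network (inner→outer):
  R_conv,in = 1/(4πr²h) = 1/(4π·1.26²·975) = 5.141×10^-5 K/W
  R_stainless steel = (1/1.26 − 1/1.30)/(4πk) = 0.02442/(4π·13.9) = 1.398×10^-4 K/W
  R_perlite = (1/1.30 − 1/1.51)/(4πk) = 0.1070/(4π·0.0629) = 0.1353 K/W
  R_diatomaceous earth = (1/1.51 − 1/1.89)/(4πk) = 0.1332/(4π·0.0938) = 0.1130 K/W
  R_conv,out = 1/(4πr²h) = 1/(4π·1.89²·14.7) = 0.001515 K/W
ΣR = 5.141×10^-5 + 1.398×10^-4 + 0.1353 + 0.1130 + 0.001515 = 0.2500 K/W
Q = ΔT/ΣR = (662 K − 297.9 K)/0.2500 = 1456 W
From the inner boundary to the perlite/diatomaceous earth interface, ΣR_partial = 0.1355 K/W.
T_interface = T_in − Q·ΣR_partial = 662 K − (1456)(0.1355) = 465 K

T = 465 K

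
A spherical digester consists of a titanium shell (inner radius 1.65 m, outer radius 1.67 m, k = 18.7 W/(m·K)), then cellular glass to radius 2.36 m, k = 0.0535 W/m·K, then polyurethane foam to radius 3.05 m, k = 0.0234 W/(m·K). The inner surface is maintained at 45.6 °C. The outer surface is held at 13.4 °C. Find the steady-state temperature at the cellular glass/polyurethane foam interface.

Series thermal resistances, inner to outer:
  R_titanium = (1/1.65 − 1/1.67)/(4πk) = 0.007258/(4π·18.7) = 3.089×10^-5 K/W
  R_cellular glass = (1/1.67 − 1/2.36)/(4πk) = 0.1751/(4π·0.0535) = 0.2604 K/W
  R_polyurethane foam = (1/2.36 − 1/3.05)/(4πk) = 0.09586/(4π·0.0234) = 0.3260 K/W
ΣR = 3.089×10^-5 + 0.2604 + 0.3260 = 0.5864 K/W
Q = ΔT/ΣR = (45.6 °C − 13.4 °C)/0.5864 = 54.91 W
From the inner boundary to the cellular glass/polyurethane foam interface, ΣR_partial = 0.2604 K/W.
T_interface = T_in − Q·ΣR_partial = 45.6 °C − (54.91)(0.2604) = 31.3 °C

T = 31.3 °C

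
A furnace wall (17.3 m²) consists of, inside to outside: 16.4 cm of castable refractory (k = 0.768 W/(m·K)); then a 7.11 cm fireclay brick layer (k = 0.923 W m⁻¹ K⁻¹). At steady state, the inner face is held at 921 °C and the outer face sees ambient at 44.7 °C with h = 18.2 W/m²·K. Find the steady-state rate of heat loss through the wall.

Q = 43.9 kW

Series thermal resistances, inner to outer:
  R_castable refractory = L/(kA) = 0.164/(0.768·17.3) = 0.01234 K/W
  R_fireclay brick = L/(kA) = 0.0711/(0.923·17.3) = 0.004453 K/W
  R_conv,out = 1/(hA) = 1/(18.2·17.3) = 0.003176 K/W
ΣR = 0.01234 + 0.004453 + 0.003176 = 0.01997 K/W
Q = ΔT/ΣR = (921 °C − 44.7 °C)/0.01997 = 43900 W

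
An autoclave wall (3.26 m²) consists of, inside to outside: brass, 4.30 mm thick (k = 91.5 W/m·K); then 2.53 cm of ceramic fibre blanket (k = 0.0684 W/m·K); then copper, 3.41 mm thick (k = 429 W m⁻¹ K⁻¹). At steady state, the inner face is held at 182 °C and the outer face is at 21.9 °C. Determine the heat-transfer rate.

Treat each layer as a resistance in series:
  R_brass = L/(kA) = 0.00430/(91.5·3.26) = 1.442×10^-5 K/W
  R_ceramic fibre blanket = L/(kA) = 0.0253/(0.0684·3.26) = 0.1135 K/W
  R_copper = L/(kA) = 0.00341/(429·3.26) = 2.438×10^-6 K/W
ΣR = 1.442×10^-5 + 0.1135 + 2.438×10^-6 = 0.1135 K/W
Q = ΔT/ΣR = (182 °C − 21.9 °C)/0.1135 = 1410 W

Q = 1410 W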